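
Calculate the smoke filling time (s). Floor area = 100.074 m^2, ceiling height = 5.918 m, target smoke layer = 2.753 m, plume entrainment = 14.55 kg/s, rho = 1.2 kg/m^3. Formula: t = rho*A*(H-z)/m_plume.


H - z = 3.165 m
t = 1.2 * 100.074 * 3.165 / 14.55 = 26.122 s

26.122 s


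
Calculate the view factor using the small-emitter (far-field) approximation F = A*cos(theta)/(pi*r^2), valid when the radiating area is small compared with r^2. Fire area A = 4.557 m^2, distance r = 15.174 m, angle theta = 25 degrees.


cos(25 deg) = 0.90631
pi*r^2 = 723.35
F = 4.557 * 0.90631 / 723.35 = 0.0057096

0.0057096


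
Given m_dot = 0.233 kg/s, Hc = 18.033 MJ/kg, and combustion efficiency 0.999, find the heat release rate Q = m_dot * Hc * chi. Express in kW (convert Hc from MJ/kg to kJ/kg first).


Hc = 18.033 MJ/kg = 18.033 * 1000 kJ/kg = 18033 kJ/kg
Q = 0.233 kg/s * 18033 kJ/kg * 0.999 = 4197.5 kW

4197.5 kW


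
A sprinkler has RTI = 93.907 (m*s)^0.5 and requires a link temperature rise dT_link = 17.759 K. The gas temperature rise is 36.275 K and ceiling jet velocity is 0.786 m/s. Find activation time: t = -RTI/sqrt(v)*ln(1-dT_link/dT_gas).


dT_link/dT_gas = 0.48957
ln(1 - 0.48957) = -0.67249
t = -93.907 / sqrt(0.786) * -0.67249 = 71.232 s

71.232 s


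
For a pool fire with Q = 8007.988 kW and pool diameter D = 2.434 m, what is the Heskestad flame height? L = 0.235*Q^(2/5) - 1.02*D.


Q^(2/5) = 36.426
0.235 * Q^(2/5) = 8.5601
1.02 * D = 2.4827
L = 6.0774 m

6.0774 m


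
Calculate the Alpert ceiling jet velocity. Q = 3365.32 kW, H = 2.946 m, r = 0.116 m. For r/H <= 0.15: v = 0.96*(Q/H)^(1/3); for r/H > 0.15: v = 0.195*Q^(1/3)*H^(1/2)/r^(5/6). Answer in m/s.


r/H = 0.116 / 2.946 = 0.039375
r/H <= 0.15, so v = 0.96*(Q/H)^(1/3)
Q/H = 1142.3
(Q/H)^(1/3) = 10.454
v = 0.96 * 10.454 = 10.035 m/s

10.035 m/s


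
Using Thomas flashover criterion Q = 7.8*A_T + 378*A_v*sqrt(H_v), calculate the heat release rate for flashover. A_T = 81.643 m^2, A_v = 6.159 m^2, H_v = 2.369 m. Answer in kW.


7.8*A_T = 636.82
sqrt(H_v) = 1.5392
378*A_v*sqrt(H_v) = 3583.3
Q = 636.82 + 3583.3 = 4220.1 kW

4220.1 kW


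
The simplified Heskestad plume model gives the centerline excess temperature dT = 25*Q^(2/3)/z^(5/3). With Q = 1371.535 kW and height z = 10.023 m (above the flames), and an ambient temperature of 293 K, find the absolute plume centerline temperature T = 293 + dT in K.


Q^(2/3) = 123.44
z^(5/3) = 46.594
dT = 25 * 123.44 / 46.594 = 66.234 K
T = 293 + 66.234 = 359.23 K

359.23 K


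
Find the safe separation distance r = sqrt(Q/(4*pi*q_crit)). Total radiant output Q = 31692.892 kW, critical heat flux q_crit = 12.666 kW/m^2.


4*pi*q_crit = 159.17
Q/(4*pi*q_crit) = 199.12
r = sqrt(199.12) = 14.111 m

14.111 m


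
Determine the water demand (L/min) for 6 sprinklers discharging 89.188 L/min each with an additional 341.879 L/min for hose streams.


Sprinkler demand = 6 * 89.188 = 535.128 L/min
Total = 535.128 + 341.879 = 877.007 L/min

877.007 L/min


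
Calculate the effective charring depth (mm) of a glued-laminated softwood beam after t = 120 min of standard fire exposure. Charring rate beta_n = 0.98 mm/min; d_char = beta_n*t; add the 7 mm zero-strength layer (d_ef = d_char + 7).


d_char = 0.98 * 120 = 117.6 mm
d_ef = 117.6 + 1.0*7 = 124.6 mm

124.6 mm


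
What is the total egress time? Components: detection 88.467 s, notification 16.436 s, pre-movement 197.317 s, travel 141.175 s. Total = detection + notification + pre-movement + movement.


Total = 88.467 + 16.436 + 197.317 + 141.175 = 443.395 s

443.395 s


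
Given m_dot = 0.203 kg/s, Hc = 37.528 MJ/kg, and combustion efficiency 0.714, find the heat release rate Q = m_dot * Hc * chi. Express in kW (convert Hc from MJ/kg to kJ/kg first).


Hc = 37.528 MJ/kg = 37.528 * 1000 kJ/kg = 37528 kJ/kg
Q = 0.203 kg/s * 37528 kJ/kg * 0.714 = 5439.4 kW

5439.4 kW


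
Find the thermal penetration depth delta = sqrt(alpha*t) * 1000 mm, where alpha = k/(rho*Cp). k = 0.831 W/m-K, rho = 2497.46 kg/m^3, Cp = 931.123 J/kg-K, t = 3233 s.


alpha = 0.831 / (2497.46 * 931.123) = 3.5735e-07 m^2/s
alpha * t = 0.0011553
delta = sqrt(0.0011553) * 1000 = 33.990 mm

33.990 mm


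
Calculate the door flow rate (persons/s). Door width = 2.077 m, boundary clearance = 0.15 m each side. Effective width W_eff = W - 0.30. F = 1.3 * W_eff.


W_eff = 2.077 - 0.30 = 1.777 m
F = 1.3 * 1.777 = 2.3101 persons/s

2.3101 persons/s


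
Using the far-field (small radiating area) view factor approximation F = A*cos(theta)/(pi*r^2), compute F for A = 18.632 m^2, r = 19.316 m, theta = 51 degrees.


cos(51 deg) = 0.62932
pi*r^2 = 1172.2
F = 18.632 * 0.62932 / 1172.2 = 0.010003

0.010003


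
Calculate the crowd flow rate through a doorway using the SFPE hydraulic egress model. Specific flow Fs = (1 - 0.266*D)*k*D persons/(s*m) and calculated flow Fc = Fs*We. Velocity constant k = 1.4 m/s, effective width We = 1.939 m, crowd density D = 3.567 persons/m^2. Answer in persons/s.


1 - 0.266*D = 1 - 0.266*3.567 = 0.051178
Fs = 0.051178 * 1.4 * 3.567 = 0.25557 persons/(s*m)
Fc = 0.25557 * 1.939 = 0.49556 persons/s

0.49556 persons/s


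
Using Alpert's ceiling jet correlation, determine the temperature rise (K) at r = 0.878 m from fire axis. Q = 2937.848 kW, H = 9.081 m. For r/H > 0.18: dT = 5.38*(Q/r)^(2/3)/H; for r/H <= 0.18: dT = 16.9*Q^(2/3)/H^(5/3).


r/H = 0.878 / 9.081 = 0.096685
r/H <= 0.18, so dT = 16.9*Q^(2/3)/H^(5/3)
Q^(2/3) = 205.13
H^(5/3) = 39.527
dT = 16.9 * 205.13 / 39.527 = 87.703 K

87.703 K


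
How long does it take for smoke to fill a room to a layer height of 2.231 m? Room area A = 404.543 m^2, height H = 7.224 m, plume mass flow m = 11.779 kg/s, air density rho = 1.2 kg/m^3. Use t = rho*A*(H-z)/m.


H - z = 4.993 m
t = 1.2 * 404.543 * 4.993 / 11.779 = 205.78 s

205.78 s


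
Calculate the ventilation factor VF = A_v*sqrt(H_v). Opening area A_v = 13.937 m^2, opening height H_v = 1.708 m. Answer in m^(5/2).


sqrt(H_v) = 1.3069
VF = 13.937 * 1.3069 = 18.214 m^(5/2)

18.214 m^(5/2)


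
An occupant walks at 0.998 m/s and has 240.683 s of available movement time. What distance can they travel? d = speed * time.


d = 0.998 * 240.683 = 240.20 m

240.20 m


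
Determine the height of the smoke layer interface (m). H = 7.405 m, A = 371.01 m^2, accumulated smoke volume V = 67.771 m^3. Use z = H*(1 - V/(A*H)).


V/(A*H) = 0.024668
1 - 0.024668 = 0.97533
z = 7.405 * 0.97533 = 7.2223 m

7.2223 m


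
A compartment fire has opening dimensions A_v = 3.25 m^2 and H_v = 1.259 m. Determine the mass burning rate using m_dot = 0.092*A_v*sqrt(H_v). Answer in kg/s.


sqrt(H_v) = 1.1221
m_dot = 0.092 * 3.25 * 1.1221 = 0.33549 kg/s

0.33549 kg/s


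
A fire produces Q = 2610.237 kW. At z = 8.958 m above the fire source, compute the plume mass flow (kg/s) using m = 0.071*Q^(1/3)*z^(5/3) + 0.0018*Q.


Q^(1/3) = 13.769
z^(5/3) = 38.638
First term = 0.071 * 13.769 * 38.638 = 37.772
Second term = 0.0018 * 2610.237 = 4.6984
m = 42.470 kg/s

42.470 kg/s


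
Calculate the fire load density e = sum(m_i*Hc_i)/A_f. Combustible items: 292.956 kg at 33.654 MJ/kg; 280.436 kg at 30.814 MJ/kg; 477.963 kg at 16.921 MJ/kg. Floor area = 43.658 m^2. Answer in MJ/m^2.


Total energy = 292.956*33.654 + 280.436*30.814 + 477.963*16.921
= 9859.141 + 8641.355 + 8087.612
= 26588.11 MJ
e = 26588.11 / 43.658 = 609.01 MJ/m^2

609.01 MJ/m^2


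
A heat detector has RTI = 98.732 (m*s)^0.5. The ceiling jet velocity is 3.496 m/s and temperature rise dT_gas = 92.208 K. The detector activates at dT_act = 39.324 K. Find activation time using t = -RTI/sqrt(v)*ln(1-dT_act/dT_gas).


dT_act/dT_gas = 0.42647
ln(1 - 0.42647) = -0.55595
t = -98.732 / sqrt(3.496) * -0.55595 = 29.357 s

29.357 s


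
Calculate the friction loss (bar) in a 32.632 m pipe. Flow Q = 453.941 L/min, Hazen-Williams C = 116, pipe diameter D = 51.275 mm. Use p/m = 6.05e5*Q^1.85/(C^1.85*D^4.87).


Q^1.85 = 82309
C^1.85 = 6595.5
D^4.87 = 2.1244e+08
p/m = 0.035540 bar/m
p_total = 0.035540 * 32.632 = 1.1597 bar

1.1597 bar


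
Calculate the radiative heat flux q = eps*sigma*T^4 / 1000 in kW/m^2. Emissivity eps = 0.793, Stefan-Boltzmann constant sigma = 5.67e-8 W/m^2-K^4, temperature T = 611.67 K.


T^4 = 1.3998e+11
q = 0.793 * 5.67e-8 * 1.3998e+11 / 1000 = 6.2940 kW/m^2

6.2940 kW/m^2


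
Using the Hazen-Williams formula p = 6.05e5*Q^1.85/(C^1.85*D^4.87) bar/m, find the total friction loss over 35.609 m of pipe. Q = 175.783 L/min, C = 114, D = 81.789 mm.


Q^1.85 = 14230
C^1.85 = 6386.7
D^4.87 = 2.0645e+09
p/m = 0.00065293 bar/m
p_total = 0.00065293 * 35.609 = 0.023250 bar

0.023250 bar


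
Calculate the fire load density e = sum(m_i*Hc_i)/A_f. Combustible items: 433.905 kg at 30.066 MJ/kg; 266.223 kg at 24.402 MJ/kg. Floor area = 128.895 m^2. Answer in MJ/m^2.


Total energy = 433.905*30.066 + 266.223*24.402
= 13045.79 + 6496.374
= 19542.16 MJ
e = 19542.16 / 128.895 = 151.61 MJ/m^2

151.61 MJ/m^2


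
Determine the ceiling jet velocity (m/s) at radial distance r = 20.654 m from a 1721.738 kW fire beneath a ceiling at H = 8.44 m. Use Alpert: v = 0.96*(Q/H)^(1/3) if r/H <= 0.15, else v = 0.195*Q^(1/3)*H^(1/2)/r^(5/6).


r/H = 20.654 / 8.44 = 2.4472
r/H > 0.15, so v = 0.195*Q^(1/3)*H^(1/2)/r^(5/6)
Q^(1/3) = 11.985
H^(1/2) = 2.9052
r^(5/6) = 12.469
v = 0.195 * 11.985 * 2.9052 / 12.469 = 0.54453 m/s

0.54453 m/s


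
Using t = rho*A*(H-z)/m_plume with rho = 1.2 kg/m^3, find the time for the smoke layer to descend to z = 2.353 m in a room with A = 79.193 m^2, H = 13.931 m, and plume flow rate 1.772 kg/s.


H - z = 11.578 m
t = 1.2 * 79.193 * 11.578 / 1.772 = 620.92 s

620.92 s


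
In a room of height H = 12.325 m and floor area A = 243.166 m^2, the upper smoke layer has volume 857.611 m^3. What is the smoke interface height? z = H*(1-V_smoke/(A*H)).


V/(A*H) = 0.28615
1 - 0.28615 = 0.71385
z = 12.325 * 0.71385 = 8.7981 m

8.7981 m


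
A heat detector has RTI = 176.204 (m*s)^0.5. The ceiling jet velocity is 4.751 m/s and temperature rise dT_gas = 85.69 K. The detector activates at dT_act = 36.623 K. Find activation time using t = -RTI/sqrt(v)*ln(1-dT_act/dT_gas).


dT_act/dT_gas = 0.42739
ln(1 - 0.42739) = -0.55755
t = -176.204 / sqrt(4.751) * -0.55755 = 45.072 s

45.072 s


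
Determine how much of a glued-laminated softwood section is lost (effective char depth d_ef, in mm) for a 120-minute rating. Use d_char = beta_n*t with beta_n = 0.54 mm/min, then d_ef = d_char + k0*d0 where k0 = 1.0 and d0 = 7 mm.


d_char = 0.54 * 120 = 64.8 mm
d_ef = 64.8 + 1.0*7 = 71.8 mm

71.8 mm


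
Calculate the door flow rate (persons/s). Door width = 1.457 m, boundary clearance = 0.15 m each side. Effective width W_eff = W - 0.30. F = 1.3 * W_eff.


W_eff = 1.457 - 0.30 = 1.157 m
F = 1.3 * 1.157 = 1.5041 persons/s

1.5041 persons/s


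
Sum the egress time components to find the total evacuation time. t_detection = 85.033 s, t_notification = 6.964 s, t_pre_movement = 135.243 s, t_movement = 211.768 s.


Total = 85.033 + 6.964 + 135.243 + 211.768 = 439.008 s

439.008 s


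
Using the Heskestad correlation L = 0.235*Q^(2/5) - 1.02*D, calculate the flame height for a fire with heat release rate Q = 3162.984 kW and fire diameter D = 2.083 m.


Q^(2/5) = 25.121
0.235 * Q^(2/5) = 5.9035
1.02 * D = 2.1247
L = 3.7788 m

3.7788 m


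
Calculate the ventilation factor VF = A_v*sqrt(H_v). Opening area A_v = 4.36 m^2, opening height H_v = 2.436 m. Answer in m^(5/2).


sqrt(H_v) = 1.5608
VF = 4.36 * 1.5608 = 6.8050 m^(5/2)

6.8050 m^(5/2)


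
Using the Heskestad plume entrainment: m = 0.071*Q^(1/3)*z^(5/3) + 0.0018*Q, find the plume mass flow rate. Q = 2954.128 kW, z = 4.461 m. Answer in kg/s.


Q^(1/3) = 14.349
z^(5/3) = 12.089
First term = 0.071 * 14.349 * 12.089 = 12.316
Second term = 0.0018 * 2954.128 = 5.3174
m = 17.633 kg/s

17.633 kg/s


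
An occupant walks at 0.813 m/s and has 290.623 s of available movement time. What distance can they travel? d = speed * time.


d = 0.813 * 290.623 = 236.28 m

236.28 m


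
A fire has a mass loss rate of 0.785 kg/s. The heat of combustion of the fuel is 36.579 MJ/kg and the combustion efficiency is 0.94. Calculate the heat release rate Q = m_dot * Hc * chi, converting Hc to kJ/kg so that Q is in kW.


Hc = 36.579 MJ/kg = 36.579 * 1000 kJ/kg = 36579 kJ/kg
Q = 0.785 kg/s * 36579 kJ/kg * 0.94 = 26992 kW

26992 kW


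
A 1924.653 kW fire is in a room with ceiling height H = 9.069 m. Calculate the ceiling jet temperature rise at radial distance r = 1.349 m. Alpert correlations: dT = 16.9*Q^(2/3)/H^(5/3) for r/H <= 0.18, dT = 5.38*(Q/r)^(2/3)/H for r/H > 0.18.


r/H = 1.349 / 9.069 = 0.14875
r/H <= 0.18, so dT = 16.9*Q^(2/3)/H^(5/3)
Q^(2/3) = 154.73
H^(5/3) = 39.440
dT = 16.9 * 154.73 / 39.440 = 66.301 K

66.301 K


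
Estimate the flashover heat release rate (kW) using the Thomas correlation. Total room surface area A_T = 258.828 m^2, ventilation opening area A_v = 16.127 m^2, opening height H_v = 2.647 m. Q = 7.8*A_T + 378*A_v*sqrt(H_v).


7.8*A_T = 2018.9
sqrt(H_v) = 1.6270
378*A_v*sqrt(H_v) = 9918.0
Q = 2018.9 + 9918.0 = 11937 kW

11937 kW


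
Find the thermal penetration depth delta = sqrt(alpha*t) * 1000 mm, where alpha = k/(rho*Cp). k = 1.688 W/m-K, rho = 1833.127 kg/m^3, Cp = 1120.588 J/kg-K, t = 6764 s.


alpha = 1.688 / (1833.127 * 1120.588) = 8.2174e-07 m^2/s
alpha * t = 0.0055582
delta = sqrt(0.0055582) * 1000 = 74.554 mm

74.554 mm


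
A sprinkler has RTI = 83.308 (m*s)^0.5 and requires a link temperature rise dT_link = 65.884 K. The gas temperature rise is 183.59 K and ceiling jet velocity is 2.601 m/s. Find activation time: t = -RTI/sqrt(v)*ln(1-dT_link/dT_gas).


dT_link/dT_gas = 0.35886
ln(1 - 0.35886) = -0.44452
t = -83.308 / sqrt(2.601) * -0.44452 = 22.962 s

22.962 s


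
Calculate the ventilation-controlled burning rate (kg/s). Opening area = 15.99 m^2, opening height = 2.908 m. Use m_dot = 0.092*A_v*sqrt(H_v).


sqrt(H_v) = 1.7053
m_dot = 0.092 * 15.99 * 1.7053 = 2.5086 kg/s

2.5086 kg/s


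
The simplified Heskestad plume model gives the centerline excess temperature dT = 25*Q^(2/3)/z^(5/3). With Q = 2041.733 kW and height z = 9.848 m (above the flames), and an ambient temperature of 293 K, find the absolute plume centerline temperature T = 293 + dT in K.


Q^(2/3) = 160.94
z^(5/3) = 45.246
dT = 25 * 160.94 / 45.246 = 88.925 K
T = 293 + 88.925 = 381.93 K

381.93 K


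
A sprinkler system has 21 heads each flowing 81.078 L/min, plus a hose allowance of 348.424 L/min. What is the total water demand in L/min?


Sprinkler demand = 21 * 81.078 = 1702.638 L/min
Total = 1702.638 + 348.424 = 2051.062 L/min

2051.062 L/min


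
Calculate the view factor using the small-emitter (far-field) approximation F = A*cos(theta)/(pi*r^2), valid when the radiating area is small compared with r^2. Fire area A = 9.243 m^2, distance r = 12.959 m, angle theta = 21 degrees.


cos(21 deg) = 0.93358
pi*r^2 = 527.59
F = 9.243 * 0.93358 / 527.59 = 0.016356

0.016356


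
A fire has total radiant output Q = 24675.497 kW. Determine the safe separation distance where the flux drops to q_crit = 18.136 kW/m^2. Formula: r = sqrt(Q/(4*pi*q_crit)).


4*pi*q_crit = 227.90
Q/(4*pi*q_crit) = 108.27
r = sqrt(108.27) = 10.405 m

10.405 m


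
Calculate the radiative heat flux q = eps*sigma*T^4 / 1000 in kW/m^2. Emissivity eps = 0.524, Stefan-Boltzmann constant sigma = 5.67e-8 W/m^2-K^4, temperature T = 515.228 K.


T^4 = 7.0469e+10
q = 0.524 * 5.67e-8 * 7.0469e+10 / 1000 = 2.0937 kW/m^2

2.0937 kW/m^2


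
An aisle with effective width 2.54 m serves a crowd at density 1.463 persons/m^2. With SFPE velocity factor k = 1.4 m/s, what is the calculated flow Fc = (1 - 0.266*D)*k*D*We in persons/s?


1 - 0.266*D = 1 - 0.266*1.463 = 0.61084
Fs = 0.61084 * 1.4 * 1.463 = 1.2511 persons/(s*m)
Fc = 1.2511 * 2.54 = 3.1779 persons/s

3.1779 persons/s


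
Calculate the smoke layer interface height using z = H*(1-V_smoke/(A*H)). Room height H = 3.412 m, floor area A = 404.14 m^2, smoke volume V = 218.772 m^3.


V/(A*H) = 0.15865
1 - 0.15865 = 0.84135
z = 3.412 * 0.84135 = 2.8707 m

2.8707 m


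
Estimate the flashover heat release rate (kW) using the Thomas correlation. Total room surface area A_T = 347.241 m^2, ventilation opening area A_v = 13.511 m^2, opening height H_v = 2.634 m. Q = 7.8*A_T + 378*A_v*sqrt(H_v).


7.8*A_T = 2708.5
sqrt(H_v) = 1.6230
378*A_v*sqrt(H_v) = 8288.7
Q = 2708.5 + 8288.7 = 10997 kW

10997 kW


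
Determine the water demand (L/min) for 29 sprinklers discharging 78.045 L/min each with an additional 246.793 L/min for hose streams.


Sprinkler demand = 29 * 78.045 = 2263.305 L/min
Total = 2263.305 + 246.793 = 2510.098 L/min

2510.098 L/min


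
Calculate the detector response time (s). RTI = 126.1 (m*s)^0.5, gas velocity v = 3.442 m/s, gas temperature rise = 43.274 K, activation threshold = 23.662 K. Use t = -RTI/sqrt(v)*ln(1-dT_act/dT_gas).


dT_act/dT_gas = 0.54679
ln(1 - 0.54679) = -0.79141
t = -126.1 / sqrt(3.442) * -0.79141 = 53.791 s

53.791 s


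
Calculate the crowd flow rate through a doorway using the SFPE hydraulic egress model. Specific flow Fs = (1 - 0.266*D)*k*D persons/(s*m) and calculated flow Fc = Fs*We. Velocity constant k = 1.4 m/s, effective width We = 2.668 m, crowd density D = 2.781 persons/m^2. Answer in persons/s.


1 - 0.266*D = 1 - 0.266*2.781 = 0.26025
Fs = 0.26025 * 1.4 * 2.781 = 1.0133 persons/(s*m)
Fc = 1.0133 * 2.668 = 2.7034 persons/s

2.7034 persons/s


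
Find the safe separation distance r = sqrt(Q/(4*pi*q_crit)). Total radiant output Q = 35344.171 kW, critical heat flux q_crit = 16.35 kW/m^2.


4*pi*q_crit = 205.46
Q/(4*pi*q_crit) = 172.02
r = sqrt(172.02) = 13.116 m

13.116 m


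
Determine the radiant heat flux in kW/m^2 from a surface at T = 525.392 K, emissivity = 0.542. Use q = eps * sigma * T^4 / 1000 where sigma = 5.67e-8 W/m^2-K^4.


T^4 = 7.6196e+10
q = 0.542 * 5.67e-8 * 7.6196e+10 / 1000 = 2.3416 kW/m^2

2.3416 kW/m^2


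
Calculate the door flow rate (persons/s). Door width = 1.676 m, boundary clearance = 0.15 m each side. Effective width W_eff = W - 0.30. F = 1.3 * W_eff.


W_eff = 1.676 - 0.30 = 1.376 m
F = 1.3 * 1.376 = 1.7888 persons/s

1.7888 persons/s


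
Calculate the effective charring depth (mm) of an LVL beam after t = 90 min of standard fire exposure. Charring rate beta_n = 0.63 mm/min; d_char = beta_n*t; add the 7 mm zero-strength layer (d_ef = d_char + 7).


d_char = 0.63 * 90 = 56.7 mm
d_ef = 56.7 + 1.0*7 = 63.7 mm

63.7 mm


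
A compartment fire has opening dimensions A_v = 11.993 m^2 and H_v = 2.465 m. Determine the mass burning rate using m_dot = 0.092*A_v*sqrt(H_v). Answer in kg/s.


sqrt(H_v) = 1.5700
m_dot = 0.092 * 11.993 * 1.5700 = 1.7323 kg/s

1.7323 kg/s


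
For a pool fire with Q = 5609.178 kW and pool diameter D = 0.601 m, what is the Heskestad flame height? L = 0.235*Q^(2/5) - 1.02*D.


Q^(2/5) = 31.591
0.235 * Q^(2/5) = 7.4238
1.02 * D = 0.61302
L = 6.8108 m

6.8108 m


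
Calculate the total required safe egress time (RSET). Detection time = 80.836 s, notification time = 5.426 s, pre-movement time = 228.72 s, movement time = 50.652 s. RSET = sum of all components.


Total = 80.836 + 5.426 + 228.72 + 50.652 = 365.634 s

365.634 s


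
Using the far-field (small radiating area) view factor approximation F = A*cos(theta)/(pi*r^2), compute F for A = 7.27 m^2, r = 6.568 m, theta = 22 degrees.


cos(22 deg) = 0.92718
pi*r^2 = 135.52
F = 7.27 * 0.92718 / 135.52 = 0.049738

0.049738


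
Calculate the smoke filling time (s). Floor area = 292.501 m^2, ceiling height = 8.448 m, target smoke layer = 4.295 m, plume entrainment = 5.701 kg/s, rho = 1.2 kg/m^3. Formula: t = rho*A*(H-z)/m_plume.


H - z = 4.153 m
t = 1.2 * 292.501 * 4.153 / 5.701 = 255.69 s

255.69 s


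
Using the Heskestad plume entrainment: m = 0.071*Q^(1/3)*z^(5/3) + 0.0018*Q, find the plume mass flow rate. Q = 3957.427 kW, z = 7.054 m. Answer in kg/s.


Q^(1/3) = 15.817
z^(5/3) = 25.945
First term = 0.071 * 15.817 * 25.945 = 29.138
Second term = 0.0018 * 3957.427 = 7.1234
m = 36.261 kg/s

36.261 kg/s


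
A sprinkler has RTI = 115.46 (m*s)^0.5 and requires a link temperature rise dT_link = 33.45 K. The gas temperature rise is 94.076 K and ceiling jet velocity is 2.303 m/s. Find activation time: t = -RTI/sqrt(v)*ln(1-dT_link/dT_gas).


dT_link/dT_gas = 0.35556
ln(1 - 0.35556) = -0.43938
t = -115.46 / sqrt(2.303) * -0.43938 = 33.429 s

33.429 s


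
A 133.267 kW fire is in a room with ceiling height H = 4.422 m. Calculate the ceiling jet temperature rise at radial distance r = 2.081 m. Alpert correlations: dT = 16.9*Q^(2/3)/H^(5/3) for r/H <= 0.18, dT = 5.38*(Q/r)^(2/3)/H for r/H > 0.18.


r/H = 2.081 / 4.422 = 0.47060
r/H > 0.18, so dT = 5.38*(Q/r)^(2/3)/H
Q/r = 64.040
(Q/r)^(2/3) = 16.007
dT = 5.38 * 16.007 / 4.422 = 19.474 K

19.474 K


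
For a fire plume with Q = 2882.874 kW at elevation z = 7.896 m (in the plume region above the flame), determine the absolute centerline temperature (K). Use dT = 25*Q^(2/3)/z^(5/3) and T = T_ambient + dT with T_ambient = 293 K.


Q^(2/3) = 202.56
z^(5/3) = 31.310
dT = 25 * 202.56 / 31.310 = 161.74 K
T = 293 + 161.74 = 454.74 K

454.74 K


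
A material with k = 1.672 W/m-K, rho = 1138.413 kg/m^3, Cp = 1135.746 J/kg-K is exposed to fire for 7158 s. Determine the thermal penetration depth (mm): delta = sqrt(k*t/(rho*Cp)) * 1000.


alpha = 1.672 / (1138.413 * 1135.746) = 1.2932e-06 m^2/s
alpha * t = 0.0092565
delta = sqrt(0.0092565) * 1000 = 96.211 mm

96.211 mm


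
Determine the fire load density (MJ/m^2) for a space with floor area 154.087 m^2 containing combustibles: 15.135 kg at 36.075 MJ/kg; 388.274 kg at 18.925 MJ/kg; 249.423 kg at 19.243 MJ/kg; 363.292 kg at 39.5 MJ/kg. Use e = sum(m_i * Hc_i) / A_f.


Total energy = 15.135*36.075 + 388.274*18.925 + 249.423*19.243 + 363.292*39.5
= 545.9951 + 7348.085 + 4799.647 + 14350.034
= 27043.76 MJ
e = 27043.76 / 154.087 = 175.51 MJ/m^2

175.51 MJ/m^2


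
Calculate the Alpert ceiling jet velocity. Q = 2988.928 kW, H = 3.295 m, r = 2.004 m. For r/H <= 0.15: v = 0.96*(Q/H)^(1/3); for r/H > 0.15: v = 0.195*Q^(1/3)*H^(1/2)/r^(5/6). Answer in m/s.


r/H = 2.004 / 3.295 = 0.60819
r/H > 0.15, so v = 0.195*Q^(1/3)*H^(1/2)/r^(5/6)
Q^(1/3) = 14.405
H^(1/2) = 1.8152
r^(5/6) = 1.7848
v = 0.195 * 14.405 * 1.8152 / 1.7848 = 2.8568 m/s

2.8568 m/s


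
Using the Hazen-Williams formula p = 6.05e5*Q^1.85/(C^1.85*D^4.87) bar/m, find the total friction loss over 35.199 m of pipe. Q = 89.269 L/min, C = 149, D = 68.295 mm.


Q^1.85 = 4062.5
C^1.85 = 10481
D^4.87 = 8.5797e+08
p/m = 0.00027333 bar/m
p_total = 0.00027333 * 35.199 = 0.0096208 bar

0.0096208 bar


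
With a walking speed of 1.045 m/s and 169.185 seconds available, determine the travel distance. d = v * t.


d = 1.045 * 169.185 = 176.80 m

176.80 m


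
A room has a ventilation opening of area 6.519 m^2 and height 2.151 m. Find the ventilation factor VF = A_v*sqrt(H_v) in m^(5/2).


sqrt(H_v) = 1.4666
VF = 6.519 * 1.4666 = 9.5610 m^(5/2)

9.5610 m^(5/2)


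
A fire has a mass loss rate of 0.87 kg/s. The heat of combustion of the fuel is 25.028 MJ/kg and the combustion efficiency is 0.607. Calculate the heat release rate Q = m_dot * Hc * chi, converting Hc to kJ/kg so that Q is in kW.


Hc = 25.028 MJ/kg = 25.028 * 1000 kJ/kg = 25028 kJ/kg
Q = 0.87 kg/s * 25028 kJ/kg * 0.607 = 13217 kW

13217 kW


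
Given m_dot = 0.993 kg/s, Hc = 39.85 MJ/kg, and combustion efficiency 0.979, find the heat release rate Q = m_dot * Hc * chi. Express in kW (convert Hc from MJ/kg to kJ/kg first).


Hc = 39.85 MJ/kg = 39.85 * 1000 kJ/kg = 39850 kJ/kg
Q = 0.993 kg/s * 39850 kJ/kg * 0.979 = 38740 kW

38740 kW


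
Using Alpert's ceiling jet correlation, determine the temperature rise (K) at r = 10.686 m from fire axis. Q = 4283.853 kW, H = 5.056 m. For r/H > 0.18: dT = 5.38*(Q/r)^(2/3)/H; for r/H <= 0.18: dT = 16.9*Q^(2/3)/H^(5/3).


r/H = 10.686 / 5.056 = 2.1135
r/H > 0.18, so dT = 5.38*(Q/r)^(2/3)/H
Q/r = 400.88
(Q/r)^(2/3) = 54.368
dT = 5.38 * 54.368 / 5.056 = 57.852 K

57.852 K


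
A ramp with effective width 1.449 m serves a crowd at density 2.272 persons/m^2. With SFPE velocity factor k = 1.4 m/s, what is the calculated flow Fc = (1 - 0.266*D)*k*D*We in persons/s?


1 - 0.266*D = 1 - 0.266*2.272 = 0.39565
Fs = 0.39565 * 1.4 * 2.272 = 1.2585 persons/(s*m)
Fc = 1.2585 * 1.449 = 1.8235 persons/s

1.8235 persons/s


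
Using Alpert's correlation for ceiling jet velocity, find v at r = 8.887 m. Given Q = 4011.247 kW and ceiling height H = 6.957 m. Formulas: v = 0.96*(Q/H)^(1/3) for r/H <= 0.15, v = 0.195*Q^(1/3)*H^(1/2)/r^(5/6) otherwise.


r/H = 8.887 / 6.957 = 1.2774
r/H > 0.15, so v = 0.195*Q^(1/3)*H^(1/2)/r^(5/6)
Q^(1/3) = 15.889
H^(1/2) = 2.6376
r^(5/6) = 6.1749
v = 0.195 * 15.889 * 2.6376 / 6.1749 = 1.3235 m/s

1.3235 m/s


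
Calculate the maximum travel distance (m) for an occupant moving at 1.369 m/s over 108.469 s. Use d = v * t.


d = 1.369 * 108.469 = 148.49 m

148.49 m


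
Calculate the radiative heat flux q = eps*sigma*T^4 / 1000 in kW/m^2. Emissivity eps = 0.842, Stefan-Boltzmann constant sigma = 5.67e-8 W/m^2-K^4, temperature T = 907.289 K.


T^4 = 6.7761e+11
q = 0.842 * 5.67e-8 * 6.7761e+11 / 1000 = 32.350 kW/m^2

32.350 kW/m^2


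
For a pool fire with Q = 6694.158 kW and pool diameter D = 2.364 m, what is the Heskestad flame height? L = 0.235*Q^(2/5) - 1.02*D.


Q^(2/5) = 33.906
0.235 * Q^(2/5) = 7.9679
1.02 * D = 2.4113
L = 5.5567 m

5.5567 m


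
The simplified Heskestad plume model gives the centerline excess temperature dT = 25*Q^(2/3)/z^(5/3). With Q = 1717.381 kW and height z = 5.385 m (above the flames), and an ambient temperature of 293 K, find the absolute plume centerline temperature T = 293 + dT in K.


Q^(2/3) = 143.41
z^(5/3) = 16.544
dT = 25 * 143.41 / 16.544 = 216.71 K
T = 293 + 216.71 = 509.71 K

509.71 K


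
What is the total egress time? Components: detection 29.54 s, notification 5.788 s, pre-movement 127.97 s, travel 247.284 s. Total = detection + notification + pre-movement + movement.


Total = 29.54 + 5.788 + 127.97 + 247.284 = 410.582 s

410.582 s


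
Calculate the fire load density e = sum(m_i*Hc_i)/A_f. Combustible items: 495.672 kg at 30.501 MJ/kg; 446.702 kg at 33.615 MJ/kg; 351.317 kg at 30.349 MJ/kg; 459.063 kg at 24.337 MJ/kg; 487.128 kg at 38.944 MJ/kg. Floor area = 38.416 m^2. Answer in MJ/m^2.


Total energy = 495.672*30.501 + 446.702*33.615 + 351.317*30.349 + 459.063*24.337 + 487.128*38.944
= 15118.49 + 15015.89 + 10662.12 + 11172.22 + 18970.71
= 70939.43 MJ
e = 70939.43 / 38.416 = 1846.6 MJ/m^2

1846.6 MJ/m^2


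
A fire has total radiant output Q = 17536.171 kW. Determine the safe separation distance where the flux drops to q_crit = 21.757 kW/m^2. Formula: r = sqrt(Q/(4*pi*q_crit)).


4*pi*q_crit = 273.41
Q/(4*pi*q_crit) = 64.140
r = sqrt(64.140) = 8.0087 m

8.0087 m


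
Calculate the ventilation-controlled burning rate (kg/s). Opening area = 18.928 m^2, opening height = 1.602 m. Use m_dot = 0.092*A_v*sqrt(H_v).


sqrt(H_v) = 1.2657
m_dot = 0.092 * 18.928 * 1.2657 = 2.2041 kg/s

2.2041 kg/s


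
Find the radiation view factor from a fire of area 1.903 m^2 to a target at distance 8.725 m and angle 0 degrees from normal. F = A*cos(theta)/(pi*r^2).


cos(0 deg) = 1
pi*r^2 = 239.16
F = 1.903 * 1 / 239.16 = 0.0079572

0.0079572


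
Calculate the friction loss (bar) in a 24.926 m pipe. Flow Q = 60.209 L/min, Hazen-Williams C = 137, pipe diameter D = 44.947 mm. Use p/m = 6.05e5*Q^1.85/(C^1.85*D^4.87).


Q^1.85 = 1960.5
C^1.85 = 8972.9
D^4.87 = 1.1185e+08
p/m = 0.0011818 bar/m
p_total = 0.0011818 * 24.926 = 0.029458 bar

0.029458 bar


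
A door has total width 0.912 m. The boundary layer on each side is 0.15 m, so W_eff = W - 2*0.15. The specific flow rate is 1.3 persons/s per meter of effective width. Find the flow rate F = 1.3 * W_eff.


W_eff = 0.912 - 0.30 = 0.612 m
F = 1.3 * 0.612 = 0.79560 persons/s

0.79560 persons/s


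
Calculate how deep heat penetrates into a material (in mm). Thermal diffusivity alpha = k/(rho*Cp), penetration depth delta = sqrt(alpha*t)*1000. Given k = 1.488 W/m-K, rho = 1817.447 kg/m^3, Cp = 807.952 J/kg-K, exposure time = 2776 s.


alpha = 1.488 / (1817.447 * 807.952) = 1.0133e-06 m^2/s
alpha * t = 0.0028130
delta = sqrt(0.0028130) * 1000 = 53.038 mm

53.038 mm


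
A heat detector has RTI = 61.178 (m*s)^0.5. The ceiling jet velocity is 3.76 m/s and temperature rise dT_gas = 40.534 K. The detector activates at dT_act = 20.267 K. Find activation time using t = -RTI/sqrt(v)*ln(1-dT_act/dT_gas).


dT_act/dT_gas = 0.5
ln(1 - 0.5) = -0.69315
t = -61.178 / sqrt(3.76) * -0.69315 = 21.869 s

21.869 s


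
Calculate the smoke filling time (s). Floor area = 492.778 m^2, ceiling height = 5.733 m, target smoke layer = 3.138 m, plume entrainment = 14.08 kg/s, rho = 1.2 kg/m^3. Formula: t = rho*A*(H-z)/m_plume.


H - z = 2.595 m
t = 1.2 * 492.778 * 2.595 / 14.08 = 108.99 s

108.99 s


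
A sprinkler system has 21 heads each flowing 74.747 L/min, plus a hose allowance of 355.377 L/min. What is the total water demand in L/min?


Sprinkler demand = 21 * 74.747 = 1569.687 L/min
Total = 1569.687 + 355.377 = 1925.064 L/min

1925.064 L/min


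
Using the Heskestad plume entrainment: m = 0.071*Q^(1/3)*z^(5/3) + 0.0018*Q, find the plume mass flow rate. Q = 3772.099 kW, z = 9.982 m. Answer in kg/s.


Q^(1/3) = 15.567
z^(5/3) = 46.277
First term = 0.071 * 15.567 * 46.277 = 51.146
Second term = 0.0018 * 3772.099 = 6.7898
m = 57.936 kg/s

57.936 kg/s


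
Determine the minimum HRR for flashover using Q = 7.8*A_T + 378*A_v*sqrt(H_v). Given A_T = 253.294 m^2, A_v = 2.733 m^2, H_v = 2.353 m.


7.8*A_T = 1975.7
sqrt(H_v) = 1.5339
378*A_v*sqrt(H_v) = 1584.7
Q = 1975.7 + 1584.7 = 3560.4 kW

3560.4 kW


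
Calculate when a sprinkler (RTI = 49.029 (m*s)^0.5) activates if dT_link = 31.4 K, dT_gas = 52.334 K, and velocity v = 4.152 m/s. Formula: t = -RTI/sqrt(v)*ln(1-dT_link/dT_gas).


dT_link/dT_gas = 0.59999
ln(1 - 0.59999) = -0.91627
t = -49.029 / sqrt(4.152) * -0.91627 = 22.047 s

22.047 s


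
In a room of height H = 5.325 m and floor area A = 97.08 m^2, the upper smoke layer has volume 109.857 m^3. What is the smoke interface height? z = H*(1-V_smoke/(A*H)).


V/(A*H) = 0.21251
1 - 0.21251 = 0.78749
z = 5.325 * 0.78749 = 4.1934 m

4.1934 m


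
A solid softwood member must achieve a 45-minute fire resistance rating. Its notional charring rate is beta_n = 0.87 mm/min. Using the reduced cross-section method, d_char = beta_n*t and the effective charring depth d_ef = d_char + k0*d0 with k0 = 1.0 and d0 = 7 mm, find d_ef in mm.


d_char = 0.87 * 45 = 39.15 mm
d_ef = 39.15 + 1.0*7 = 46.15 mm

46.15 mm


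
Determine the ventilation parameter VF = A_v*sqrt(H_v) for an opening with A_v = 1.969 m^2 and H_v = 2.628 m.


sqrt(H_v) = 1.6211
VF = 1.969 * 1.6211 = 3.1920 m^(5/2)

3.1920 m^(5/2)


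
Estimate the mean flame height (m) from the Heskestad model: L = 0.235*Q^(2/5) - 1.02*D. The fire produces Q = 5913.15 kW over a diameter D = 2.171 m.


Q^(2/5) = 32.265
0.235 * Q^(2/5) = 7.5822
1.02 * D = 2.2144
L = 5.3678 m

5.3678 m


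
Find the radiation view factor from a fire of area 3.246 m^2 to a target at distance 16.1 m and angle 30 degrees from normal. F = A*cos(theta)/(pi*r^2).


cos(30 deg) = 0.86603
pi*r^2 = 814.33
F = 3.246 * 0.86603 / 814.33 = 0.0034521

0.0034521


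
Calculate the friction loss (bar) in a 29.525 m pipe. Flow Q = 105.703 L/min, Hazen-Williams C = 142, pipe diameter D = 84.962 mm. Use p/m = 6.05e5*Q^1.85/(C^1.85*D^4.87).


Q^1.85 = 5553.4
C^1.85 = 9588.1
D^4.87 = 2.4850e+09
p/m = 0.00014101 bar/m
p_total = 0.00014101 * 29.525 = 0.0041634 bar

0.0041634 bar


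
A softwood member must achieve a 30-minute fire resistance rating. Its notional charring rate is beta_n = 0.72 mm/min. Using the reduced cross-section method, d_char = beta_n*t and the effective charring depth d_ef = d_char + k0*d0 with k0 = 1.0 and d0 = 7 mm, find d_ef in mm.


d_char = 0.72 * 30 = 21.6 mm
d_ef = 21.6 + 1.0*7 = 28.6 mm

28.6 mm


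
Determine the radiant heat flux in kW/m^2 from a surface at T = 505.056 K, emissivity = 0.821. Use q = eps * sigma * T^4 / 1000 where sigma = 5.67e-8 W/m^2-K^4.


T^4 = 6.5067e+10
q = 0.821 * 5.67e-8 * 6.5067e+10 / 1000 = 3.0289 kW/m^2

3.0289 kW/m^2


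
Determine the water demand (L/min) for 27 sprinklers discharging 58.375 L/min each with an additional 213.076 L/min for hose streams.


Sprinkler demand = 27 * 58.375 = 1576.125 L/min
Total = 1576.125 + 213.076 = 1789.201 L/min

1789.201 L/min


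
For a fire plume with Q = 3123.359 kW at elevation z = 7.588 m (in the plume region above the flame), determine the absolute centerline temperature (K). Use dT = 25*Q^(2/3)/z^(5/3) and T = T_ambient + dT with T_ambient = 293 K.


Q^(2/3) = 213.67
z^(5/3) = 29.301
dT = 25 * 213.67 / 29.301 = 182.31 K
T = 293 + 182.31 = 475.31 K

475.31 K


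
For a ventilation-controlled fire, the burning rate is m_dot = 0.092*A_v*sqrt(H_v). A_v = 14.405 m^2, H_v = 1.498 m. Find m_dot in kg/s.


sqrt(H_v) = 1.2239
m_dot = 0.092 * 14.405 * 1.2239 = 1.6220 kg/s

1.6220 kg/s


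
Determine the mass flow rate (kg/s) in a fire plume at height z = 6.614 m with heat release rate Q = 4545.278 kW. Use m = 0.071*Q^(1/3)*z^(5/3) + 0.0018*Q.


Q^(1/3) = 16.565
z^(5/3) = 23.305
First term = 0.071 * 16.565 * 23.305 = 27.409
Second term = 0.0018 * 4545.278 = 8.1815
m = 35.590 kg/s

35.590 kg/s


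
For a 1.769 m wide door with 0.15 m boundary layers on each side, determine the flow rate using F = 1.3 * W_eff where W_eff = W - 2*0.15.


W_eff = 1.769 - 0.30 = 1.469 m
F = 1.3 * 1.469 = 1.9097 persons/s

1.9097 persons/s


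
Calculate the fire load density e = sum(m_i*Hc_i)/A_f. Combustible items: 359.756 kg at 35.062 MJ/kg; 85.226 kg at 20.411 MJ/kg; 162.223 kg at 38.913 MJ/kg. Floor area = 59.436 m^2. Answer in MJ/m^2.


Total energy = 359.756*35.062 + 85.226*20.411 + 162.223*38.913
= 12613.76 + 1739.548 + 6312.584
= 20665.90 MJ
e = 20665.90 / 59.436 = 347.70 MJ/m^2

347.70 MJ/m^2


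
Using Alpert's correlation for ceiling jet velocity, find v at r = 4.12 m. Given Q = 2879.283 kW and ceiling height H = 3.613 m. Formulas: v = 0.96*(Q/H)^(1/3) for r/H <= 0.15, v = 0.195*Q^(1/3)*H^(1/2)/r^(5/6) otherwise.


r/H = 4.12 / 3.613 = 1.1403
r/H > 0.15, so v = 0.195*Q^(1/3)*H^(1/2)/r^(5/6)
Q^(1/3) = 14.226
H^(1/2) = 1.9008
r^(5/6) = 3.2540
v = 0.195 * 14.226 * 1.9008 / 3.2540 = 1.6205 m/s

1.6205 m/s


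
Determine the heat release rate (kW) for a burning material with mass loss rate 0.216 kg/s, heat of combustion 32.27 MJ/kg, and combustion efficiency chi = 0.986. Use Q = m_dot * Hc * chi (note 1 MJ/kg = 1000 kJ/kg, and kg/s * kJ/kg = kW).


Hc = 32.27 MJ/kg = 32.27 * 1000 kJ/kg = 32270 kJ/kg
Q = 0.216 kg/s * 32270 kJ/kg * 0.986 = 6872.7 kW

6872.7 kW


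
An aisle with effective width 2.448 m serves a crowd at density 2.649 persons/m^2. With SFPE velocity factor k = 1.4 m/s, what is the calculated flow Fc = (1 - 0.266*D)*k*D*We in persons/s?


1 - 0.266*D = 1 - 0.266*2.649 = 0.29537
Fs = 0.29537 * 1.4 * 2.649 = 1.0954 persons/(s*m)
Fc = 1.0954 * 2.448 = 2.6815 persons/s

2.6815 persons/s


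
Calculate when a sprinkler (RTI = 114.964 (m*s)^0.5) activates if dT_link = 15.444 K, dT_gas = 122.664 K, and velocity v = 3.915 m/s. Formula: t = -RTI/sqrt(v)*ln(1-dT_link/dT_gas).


dT_link/dT_gas = 0.12590
ln(1 - 0.12590) = -0.13457
t = -114.964 / sqrt(3.915) * -0.13457 = 7.8186 s

7.8186 s


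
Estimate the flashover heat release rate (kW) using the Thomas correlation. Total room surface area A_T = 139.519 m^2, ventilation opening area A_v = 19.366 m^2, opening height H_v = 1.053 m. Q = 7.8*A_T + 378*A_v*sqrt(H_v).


7.8*A_T = 1088.2
sqrt(H_v) = 1.0262
378*A_v*sqrt(H_v) = 7511.8
Q = 1088.2 + 7511.8 = 8600.1 kW

8600.1 kW


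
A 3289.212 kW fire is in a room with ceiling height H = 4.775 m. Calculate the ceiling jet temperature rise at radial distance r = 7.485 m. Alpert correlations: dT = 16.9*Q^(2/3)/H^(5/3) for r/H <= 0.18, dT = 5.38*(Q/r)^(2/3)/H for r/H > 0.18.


r/H = 7.485 / 4.775 = 1.5675
r/H > 0.18, so dT = 5.38*(Q/r)^(2/3)/H
Q/r = 439.44
(Q/r)^(2/3) = 57.801
dT = 5.38 * 57.801 / 4.775 = 65.124 K

65.124 K


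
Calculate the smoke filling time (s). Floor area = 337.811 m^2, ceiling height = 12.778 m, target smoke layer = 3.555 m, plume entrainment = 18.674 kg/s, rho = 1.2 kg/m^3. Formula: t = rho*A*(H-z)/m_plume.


H - z = 9.223 m
t = 1.2 * 337.811 * 9.223 / 18.674 = 200.21 s

200.21 s


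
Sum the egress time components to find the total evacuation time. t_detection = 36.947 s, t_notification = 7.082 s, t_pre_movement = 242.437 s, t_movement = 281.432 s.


Total = 36.947 + 7.082 + 242.437 + 281.432 = 567.898 s

567.898 s


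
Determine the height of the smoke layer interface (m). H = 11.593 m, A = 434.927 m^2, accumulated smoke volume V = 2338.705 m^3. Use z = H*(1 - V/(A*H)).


V/(A*H) = 0.46383
1 - 0.46383 = 0.53617
z = 11.593 * 0.53617 = 6.2158 m

6.2158 m


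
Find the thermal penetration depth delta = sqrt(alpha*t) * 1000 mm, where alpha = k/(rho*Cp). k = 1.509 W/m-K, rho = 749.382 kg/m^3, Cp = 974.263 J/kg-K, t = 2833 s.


alpha = 1.509 / (749.382 * 974.263) = 2.0669e-06 m^2/s
alpha * t = 0.0058554
delta = sqrt(0.0058554) * 1000 = 76.521 mm

76.521 mm


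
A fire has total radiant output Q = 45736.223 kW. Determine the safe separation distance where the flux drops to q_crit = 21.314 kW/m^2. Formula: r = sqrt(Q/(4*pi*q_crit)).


4*pi*q_crit = 267.84
Q/(4*pi*q_crit) = 170.76
r = sqrt(170.76) = 13.068 m

13.068 m


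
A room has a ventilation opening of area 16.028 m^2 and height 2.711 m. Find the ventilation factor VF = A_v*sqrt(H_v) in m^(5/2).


sqrt(H_v) = 1.6465
VF = 16.028 * 1.6465 = 26.390 m^(5/2)

26.390 m^(5/2)


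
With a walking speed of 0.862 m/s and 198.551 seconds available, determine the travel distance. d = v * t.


d = 0.862 * 198.551 = 171.15 m

171.15 m


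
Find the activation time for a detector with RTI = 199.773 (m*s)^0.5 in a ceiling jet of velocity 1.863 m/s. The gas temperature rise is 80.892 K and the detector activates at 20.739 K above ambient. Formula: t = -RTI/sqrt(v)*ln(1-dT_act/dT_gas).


dT_act/dT_gas = 0.25638
ln(1 - 0.25638) = -0.29622
t = -199.773 / sqrt(1.863) * -0.29622 = 43.356 s

43.356 s


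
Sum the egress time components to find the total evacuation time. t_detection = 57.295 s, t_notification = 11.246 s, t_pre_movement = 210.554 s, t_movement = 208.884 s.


Total = 57.295 + 11.246 + 210.554 + 208.884 = 487.979 s

487.979 s


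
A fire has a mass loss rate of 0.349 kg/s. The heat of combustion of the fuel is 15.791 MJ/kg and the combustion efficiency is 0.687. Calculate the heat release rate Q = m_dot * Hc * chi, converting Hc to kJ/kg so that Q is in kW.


Hc = 15.791 MJ/kg = 15.791 * 1000 kJ/kg = 15791 kJ/kg
Q = 0.349 kg/s * 15791 kJ/kg * 0.687 = 3786.1 kW

3786.1 kW


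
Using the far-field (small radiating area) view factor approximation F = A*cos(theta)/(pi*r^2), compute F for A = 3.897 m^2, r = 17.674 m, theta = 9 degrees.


cos(9 deg) = 0.98769
pi*r^2 = 981.34
F = 3.897 * 0.98769 / 981.34 = 0.0039222

0.0039222


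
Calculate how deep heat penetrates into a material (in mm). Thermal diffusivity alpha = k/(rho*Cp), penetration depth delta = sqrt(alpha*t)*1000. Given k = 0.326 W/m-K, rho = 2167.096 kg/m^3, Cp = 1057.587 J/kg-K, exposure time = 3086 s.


alpha = 0.326 / (2167.096 * 1057.587) = 1.4224e-07 m^2/s
alpha * t = 0.00043895
delta = sqrt(0.00043895) * 1000 = 20.951 mm

20.951 mm
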